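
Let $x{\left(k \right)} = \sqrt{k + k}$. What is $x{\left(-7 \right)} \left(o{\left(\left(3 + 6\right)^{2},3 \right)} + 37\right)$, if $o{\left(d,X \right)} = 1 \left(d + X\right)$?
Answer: $121 i \sqrt{14} \approx 452.74 i$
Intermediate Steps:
$x{\left(k \right)} = \sqrt{2} \sqrt{k}$ ($x{\left(k \right)} = \sqrt{2 k} = \sqrt{2} \sqrt{k}$)
$o{\left(d,X \right)} = X + d$ ($o{\left(d,X \right)} = 1 \left(X + d\right) = X + d$)
$x{\left(-7 \right)} \left(o{\left(\left(3 + 6\right)^{2},3 \right)} + 37\right) = \sqrt{2} \sqrt{-7} \left(\left(3 + \left(3 + 6\right)^{2}\right) + 37\right) = \sqrt{2} i \sqrt{7} \left(\left(3 + 9^{2}\right) + 37\right) = i \sqrt{14} \left(\left(3 + 81\right) + 37\right) = i \sqrt{14} \left(84 + 37\right) = i \sqrt{14} \cdot 121 = 121 i \sqrt{14}$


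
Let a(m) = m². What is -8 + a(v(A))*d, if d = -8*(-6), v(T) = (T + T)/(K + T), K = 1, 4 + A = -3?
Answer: 760/3 ≈ 253.33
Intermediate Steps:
A = -7 (A = -4 - 3 = -7)
v(T) = 2*T/(1 + T) (v(T) = (T + T)/(1 + T) = (2*T)/(1 + T) = 2*T/(1 + T))
d = 48
-8 + a(v(A))*d = -8 + (2*(-7)/(1 - 7))²*48 = -8 + (2*(-7)/(-6))²*48 = -8 + (2*(-7)*(-⅙))²*48 = -8 + (7/3)²*48 = -8 + (49/9)*48 = -8 + 784/3 = 760/3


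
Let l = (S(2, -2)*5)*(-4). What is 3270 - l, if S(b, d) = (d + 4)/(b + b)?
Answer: 3280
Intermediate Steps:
S(b, d) = (4 + d)/(2*b) (S(b, d) = (4 + d)/((2*b)) = (4 + d)*(1/(2*b)) = (4 + d)/(2*b))
l = -10 (l = (((½)*(4 - 2)/2)*5)*(-4) = (((½)*(½)*2)*5)*(-4) = ((½)*5)*(-4) = (5/2)*(-4) = -10)
3270 - l = 3270 - 1*(-10) = 3270 + 10 = 3280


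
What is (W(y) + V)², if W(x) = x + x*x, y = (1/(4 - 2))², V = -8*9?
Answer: 1315609/256 ≈ 5139.1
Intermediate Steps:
V = -72
y = ¼ (y = (1/2)² = (½)² = ¼ ≈ 0.25000)
W(x) = x + x²
(W(y) + V)² = ((1 + ¼)/4 - 72)² = ((¼)*(5/4) - 72)² = (5/16 - 72)² = (-1147/16)² = 1315609/256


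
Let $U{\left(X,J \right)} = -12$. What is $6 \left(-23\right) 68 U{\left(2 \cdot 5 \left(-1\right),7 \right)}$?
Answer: $112608$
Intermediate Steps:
$6 \left(-23\right) 68 U{\left(2 \cdot 5 \left(-1\right),7 \right)} = 6 \left(-23\right) 68 \left(-12\right) = \left(-138\right) 68 \left(-12\right) = \left(-9384\right) \left(-12\right) = 112608$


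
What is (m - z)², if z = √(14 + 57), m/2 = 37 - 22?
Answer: (30 - √71)² ≈ 465.43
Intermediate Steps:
m = 30 (m = 2*(37 - 22) = 2*15 = 30)
z = √71 ≈ 8.4261
(m - z)² = (30 - √71)²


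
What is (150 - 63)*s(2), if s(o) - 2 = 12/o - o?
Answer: 522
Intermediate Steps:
s(o) = 2 - o + 12/o (s(o) = 2 + (12/o - o) = 2 + (-o + 12/o) = 2 - o + 12/o)
(150 - 63)*s(2) = (150 - 63)*(2 - 1*2 + 12/2) = 87*(2 - 2 + 12*(½)) = 87*(2 - 2 + 6) = 87*6 = 522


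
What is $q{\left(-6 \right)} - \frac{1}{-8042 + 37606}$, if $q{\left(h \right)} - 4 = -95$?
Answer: $- \frac{2690325}{29564} \approx -91.0$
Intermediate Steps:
$q{\left(h \right)} = -91$ ($q{\left(h \right)} = 4 - 95 = -91$)
$q{\left(-6 \right)} - \frac{1}{-8042 + 37606} = -91 - \frac{1}{-8042 + 37606} = -91 - \frac{1}{29564} = - \frac{2690325}{29564}$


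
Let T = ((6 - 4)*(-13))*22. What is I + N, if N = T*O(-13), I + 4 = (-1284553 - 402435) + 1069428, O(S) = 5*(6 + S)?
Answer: -597544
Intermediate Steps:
T = -572 (T = (2*(-13))*22 = -26*22 = -572)
O(S) = 30 + 5*S
I = -617564 (I = -4 + ((-1284553 - 402435) + 1069428) = -4 + (-1686988 + 1069428) = -4 - 617560 = -617564)
N = 20020 (N = -572*(30 + 5*(-13)) = -572*(30 - 65) = -572*(-35) = 20020)
I + N = -617564 + 20020 = -597544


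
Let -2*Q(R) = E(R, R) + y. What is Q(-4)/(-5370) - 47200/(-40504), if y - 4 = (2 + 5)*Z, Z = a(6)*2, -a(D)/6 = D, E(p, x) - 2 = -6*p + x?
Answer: 30472943/27188310 ≈ 1.1208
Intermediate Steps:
E(p, x) = 2 + x - 6*p (E(p, x) = 2 + (-6*p + x) = 2 + (x - 6*p) = 2 + x - 6*p)
a(D) = -6*D
Z = -72 (Z = -6*6*2 = -36*2 = -72)
y = -500 (y = 4 + (2 + 5)*(-72) = 4 + 7*(-72) = 4 - 504 = -500)
Q(R) = 249 + 5*R/2 (Q(R) = -((2 + R - 6*R) - 500)/2 = -((2 - 5*R) - 500)/2 = -(-498 - 5*R)/2 = 249 + 5*R/2)
Q(-4)/(-5370) - 47200/(-40504) = (249 + (5/2)*(-4))/(-5370) - 47200/(-40504) = (249 - 10)*(-1/5370) - 47200*(-1/40504) = 239*(-1/5370) + 5900/5063 = -239/5370 + 5900/5063 = 30472943/27188310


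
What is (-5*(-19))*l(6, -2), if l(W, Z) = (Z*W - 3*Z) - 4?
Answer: -950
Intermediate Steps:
l(W, Z) = -4 - 3*Z + W*Z (l(W, Z) = (W*Z - 3*Z) - 4 = (-3*Z + W*Z) - 4 = -4 - 3*Z + W*Z)
(-5*(-19))*l(6, -2) = (-5*(-19))*(-4 - 3*(-2) + 6*(-2)) = 95*(-4 + 6 - 12) = 95*(-10) = -950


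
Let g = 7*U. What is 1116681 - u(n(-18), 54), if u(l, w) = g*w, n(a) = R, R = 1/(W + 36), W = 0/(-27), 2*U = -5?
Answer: 1117626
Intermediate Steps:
U = -5/2 (U = (½)*(-5) = -5/2 ≈ -2.5000)
W = 0 (W = 0*(-1/27) = 0)
g = -35/2 (g = 7*(-5/2) = -35/2 ≈ -17.500)
R = 1/36 (R = 1/(0 + 36) = 1/36 ≈ 0.027778)
n(a) = 1/36
u(l, w) = -35*w/2
1116681 - u(n(-18), 54) = 1116681 - (-35)*54/2 = 1116681 - 1*(-945) = 1116681 + 945 = 1117626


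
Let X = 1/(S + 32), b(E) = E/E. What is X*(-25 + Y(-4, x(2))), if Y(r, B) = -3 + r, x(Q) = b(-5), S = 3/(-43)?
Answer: -1376/1373 ≈ -1.0022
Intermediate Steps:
S = -3/43 (S = 3*(-1/43) = -3/43 ≈ -0.069767)
b(E) = 1
x(Q) = 1
X = 43/1373 (X = 1/(-3/43 + 32) = 1/(1373/43) = 43/1373 ≈ 0.031318)
X*(-25 + Y(-4, x(2))) = 43*(-25 + (-3 - 4))/1373 = 43*(-25 - 7)/1373 = (43/1373)*(-32) = -1376/1373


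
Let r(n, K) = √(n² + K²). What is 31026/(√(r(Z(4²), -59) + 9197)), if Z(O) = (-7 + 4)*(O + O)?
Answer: 31026/√(9197 + √12697) ≈ 321.56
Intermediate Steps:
Z(O) = -6*O
r(n, K) = √(K² + n²)
31026/(√(r(Z(4²), -59) + 9197)) = 31026/(√(√((-59)² + (-6*4²)²) + 9197)) = 31026/(√(√(3481 + (-6*16)²) + 9197)) = 31026/(√(√(3481 + (-96)²) + 9197)) = 31026/(√(√(3481 + 9216) + 9197)) = 31026/(√(√12697 + 9197)) = 31026/(√(9197 + √12697)) = 31026/√(9197 + √12697)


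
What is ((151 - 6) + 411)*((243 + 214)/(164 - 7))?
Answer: 254092/157 ≈ 1618.4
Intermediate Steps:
((151 - 6) + 411)*((243 + 214)/(164 - 7)) = (145 + 411)*(457/157) = 556*(457*(1/157)) = 556*(457/157) = 254092/157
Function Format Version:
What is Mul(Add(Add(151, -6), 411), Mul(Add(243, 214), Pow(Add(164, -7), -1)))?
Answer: Rational(254092, 157) ≈ 1618.4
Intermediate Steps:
Mul(Add(Add(151, -6), 411), Mul(Add(243, 214), Pow(Add(164, -7), -1))) = Mul(Add(145, 411), Mul(457, Pow(157, -1))) = Mul(556, Mul(457, Rational(1, 157))) = Mul(556, Rational(457, 157)) = Rational(254092, 157)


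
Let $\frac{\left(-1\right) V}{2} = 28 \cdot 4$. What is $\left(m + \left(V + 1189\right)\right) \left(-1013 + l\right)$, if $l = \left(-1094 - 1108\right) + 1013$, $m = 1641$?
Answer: $-5738412$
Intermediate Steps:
$V = -224$ ($V = - 2 \cdot 28 \cdot 4 = \left(-2\right) 112 = -224$)
$l = -1189$ ($l = -2202 + 1013 = -1189$)
$\left(m + \left(V + 1189\right)\right) \left(-1013 + l\right) = \left(1641 + \left(-224 + 1189\right)\right) \left(-1013 - 1189\right) = \left(1641 + 965\right) \left(-2202\right) = 2606 \left(-2202\right) = -5738412$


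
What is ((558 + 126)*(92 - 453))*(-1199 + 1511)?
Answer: -77040288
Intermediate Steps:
((558 + 126)*(92 - 453))*(-1199 + 1511) = (684*(-361))*312 = -246924*312 = -77040288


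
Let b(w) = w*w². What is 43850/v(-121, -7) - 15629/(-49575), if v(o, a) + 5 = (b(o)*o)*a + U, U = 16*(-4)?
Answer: 11724665936347/37193947049850 ≈ 0.31523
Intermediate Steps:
b(w) = w³
U = -64
v(o, a) = -69 + a*o⁴ (v(o, a) = -5 + ((o³*o)*a - 64) = -5 + (o⁴*a - 64) = -5 + (a*o⁴ - 64) = -5 + (-64 + a*o⁴) = -69 + a*o⁴)
43850/v(-121, -7) - 15629/(-49575) = 43850/(-69 - 7*(-121)⁴) - 15629/(-49575) = 43850/(-69 - 7*214358881) - 15629*(-1/49575) = 43850/(-69 - 1500512167) + 15629/49575 = 43850/(-1500512236) + 15629/49575 = 43850*(-1/1500512236) + 15629/49575 = -21925/750256118 + 15629/49575 = 11724665936347/37193947049850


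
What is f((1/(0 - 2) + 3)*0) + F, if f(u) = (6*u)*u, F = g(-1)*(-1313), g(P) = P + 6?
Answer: -6565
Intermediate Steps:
g(P) = 6 + P
F = -6565 (F = (6 - 1)*(-1313) = 5*(-1313) = -6565)
f(u) = 6*u²
f((1/(0 - 2) + 3)*0) + F = 6*((1/(0 - 2) + 3)*0)² - 6565 = 6*((1/(-2) + 3)*0)² - 6565 = 6*((-½ + 3)*0)² - 6565 = 6*((5/2)*0)² - 6565 = 6*0² - 6565 = 6*0 - 6565 = 0 - 6565 = -6565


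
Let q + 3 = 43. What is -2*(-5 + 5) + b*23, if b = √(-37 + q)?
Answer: 23*√3 ≈ 39.837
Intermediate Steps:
q = 40 (q = -3 + 43 = 40)
b = √3 (b = √(-37 + 40) = √3 ≈ 1.7320)
-2*(-5 + 5) + b*23 = -2*(-5 + 5) + √3*23 = -2*0 + 23*√3 = 0 + 23*√3 = 23*√3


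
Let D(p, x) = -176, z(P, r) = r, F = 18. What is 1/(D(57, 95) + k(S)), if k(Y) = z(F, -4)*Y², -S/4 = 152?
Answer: -1/1478832 ≈ -6.7621e-7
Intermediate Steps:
S = -608 (S = -4*152 = -608)
k(Y) = -4*Y²
1/(D(57, 95) + k(S)) = 1/(-176 - 4*(-608)²) = 1/(-176 - 4*369664) = 1/(-176 - 1478656) = 1/(-1478832) = -1/1478832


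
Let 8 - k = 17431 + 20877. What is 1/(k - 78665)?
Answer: -1/116965 ≈ -8.5496e-6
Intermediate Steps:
k = -38300 (k = 8 - (17431 + 20877) = 8 - 1*38308 = 8 - 38308 = -38300)
1/(k - 78665) = 1/(-38300 - 78665) = 1/(-116965) = -1/116965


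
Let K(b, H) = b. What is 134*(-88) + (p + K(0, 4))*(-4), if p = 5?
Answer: -11812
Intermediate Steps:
134*(-88) + (p + K(0, 4))*(-4) = 134*(-88) + (5 + 0)*(-4) = -11792 + 5*(-4) = -11792 - 20 = -11812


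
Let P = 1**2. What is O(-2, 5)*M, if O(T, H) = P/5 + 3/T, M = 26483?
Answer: -344279/10 ≈ -34428.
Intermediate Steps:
P = 1
O(T, H) = 1/5 + 3/T
O(-2, 5)*M = ((1/5)*(15 - 2)/(-2))*26483 = ((1/5)*(-1/2)*13)*26483 = -13/10*26483 = -344279/10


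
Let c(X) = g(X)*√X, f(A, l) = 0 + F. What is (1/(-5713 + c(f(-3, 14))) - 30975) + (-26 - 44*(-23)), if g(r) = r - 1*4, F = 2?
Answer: -978791813742/32638361 + 2*√2/32638361 ≈ -29989.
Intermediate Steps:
g(r) = -4 + r (g(r) = r - 4 = -4 + r)
f(A, l) = 2 (f(A, l) = 0 + 2 = 2)
c(X) = √X*(-4 + X) (c(X) = (-4 + X)*√X = √X*(-4 + X))
(1/(-5713 + c(f(-3, 14))) - 30975) + (-26 - 44*(-23)) = (1/(-5713 + √2*(-4 + 2)) - 30975) + (-26 - 44*(-23)) = (1/(-5713 + √2*(-2)) - 30975) + (-26 + 1012) = (1/(-5713 - 2*√2) - 30975) + 986 = (-30975 + 1/(-5713 - 2*√2)) + 986 = -29989 + 1/(-5713 - 2*√2)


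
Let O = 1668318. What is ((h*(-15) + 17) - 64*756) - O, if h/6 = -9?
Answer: -1715875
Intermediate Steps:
h = -54 (h = 6*(-9) = -54)
((h*(-15) + 17) - 64*756) - O = ((-54*(-15) + 17) - 64*756) - 1*1668318 = ((810 + 17) - 48384) - 1668318 = (827 - 48384) - 1668318 = -47557 - 1668318 = -1715875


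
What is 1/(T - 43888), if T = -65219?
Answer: -1/109107 ≈ -9.1653e-6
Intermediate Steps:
1/(T - 43888) = 1/(-65219 - 43888) = 1/(-109107) = -1/109107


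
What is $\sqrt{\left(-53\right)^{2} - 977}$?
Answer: $2 \sqrt{458} \approx 42.802$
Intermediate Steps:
$\sqrt{\left(-53\right)^{2} - 977} = \sqrt{2809 - 977} = \sqrt{1832} = 2 \sqrt{458}$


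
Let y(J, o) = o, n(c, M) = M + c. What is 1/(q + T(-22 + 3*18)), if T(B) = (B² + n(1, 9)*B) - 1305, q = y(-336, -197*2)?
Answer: -1/355 ≈ -0.0028169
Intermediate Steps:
q = -394 (q = -197*2 = -394)
T(B) = -1305 + B² + 10*B (T(B) = (B² + (9 + 1)*B) - 1305 = (B² + 10*B) - 1305 = -1305 + B² + 10*B)
1/(q + T(-22 + 3*18)) = 1/(-394 + (-1305 + (-22 + 3*18)² + 10*(-22 + 3*18))) = 1/(-394 + (-1305 + (-22 + 54)² + 10*(-22 + 54))) = 1/(-394 + (-1305 + 32² + 10*32)) = 1/(-394 + (-1305 + 1024 + 320)) = 1/(-394 + 39) = 1/(-355) = -1/355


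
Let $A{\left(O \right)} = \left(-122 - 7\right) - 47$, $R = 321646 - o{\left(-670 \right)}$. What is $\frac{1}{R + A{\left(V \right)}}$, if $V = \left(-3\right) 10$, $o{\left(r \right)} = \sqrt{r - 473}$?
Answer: $\frac{321470}{103342962043} + \frac{3 i \sqrt{127}}{103342962043} \approx 3.1107 \cdot 10^{-6} + 3.2715 \cdot 10^{-10} i$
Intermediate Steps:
$o{\left(r \right)} = \sqrt{-473 + r}$
$R = 321646 - 3 i \sqrt{127}$ ($R = 321646 - \sqrt{-473 - 670} = 321646 - \sqrt{-1143} = 321646 - 3 i \sqrt{127} \approx 3.2165 \cdot 10^{5} - 33.808 i$)
$V = -30$
$A{\left(O \right)} = -176$ ($A{\left(O \right)} = -129 - 47 = -176$)
$\frac{1}{R + A{\left(V \right)}} = \frac{1}{\left(321646 - 3 i \sqrt{127}\right) - 176} = \frac{1}{321470 - 3 i \sqrt{127}}$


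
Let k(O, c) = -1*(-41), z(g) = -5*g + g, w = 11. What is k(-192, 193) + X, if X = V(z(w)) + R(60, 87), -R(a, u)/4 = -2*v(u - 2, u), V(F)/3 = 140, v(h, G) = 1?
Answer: 469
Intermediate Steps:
z(g) = -4*g
V(F) = 420 (V(F) = 3*140 = 420)
R(a, u) = 8 (R(a, u) = -(-8) = -4*(-2) = 8)
k(O, c) = 41
X = 428 (X = 420 + 8 = 428)
k(-192, 193) + X = 41 + 428 = 469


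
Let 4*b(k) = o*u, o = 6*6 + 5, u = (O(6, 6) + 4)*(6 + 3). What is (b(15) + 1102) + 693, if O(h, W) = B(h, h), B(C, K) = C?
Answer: 5435/2 ≈ 2717.5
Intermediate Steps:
O(h, W) = h
u = 90 (u = (6 + 4)*(6 + 3) = 10*9 = 90)
o = 41 (o = 36 + 5 = 41)
b(k) = 1845/2 (b(k) = (41*90)/4 = (1/4)*3690 = 1845/2)
(b(15) + 1102) + 693 = (1845/2 + 1102) + 693 = 4049/2 + 693 = 5435/2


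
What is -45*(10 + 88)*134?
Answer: -590940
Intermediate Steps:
-45*(10 + 88)*134 = -45*98*134 = -4410*134 = -590940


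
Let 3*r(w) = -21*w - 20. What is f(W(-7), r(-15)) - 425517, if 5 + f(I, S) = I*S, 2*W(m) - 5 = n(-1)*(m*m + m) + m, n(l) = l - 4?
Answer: -1307836/3 ≈ -4.3595e+5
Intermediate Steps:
n(l) = -4 + l
r(w) = -20/3 - 7*w (r(w) = (-21*w - 20)/3 = (-20 - 21*w)/3 = -20/3 - 7*w)
W(m) = 5/2 - 2*m - 5*m²/2 (W(m) = 5/2 + ((-4 - 1)*(m*m + m) + m)/2 = 5/2 + (-5*(m² + m) + m)/2 = 5/2 + (-5*(m + m²) + m)/2 = 5/2 + ((-5*m - 5*m²) + m)/2 = 5/2 + (-5*m² - 4*m)/2 = 5/2 + (-2*m - 5*m²/2) = 5/2 - 2*m - 5*m²/2)
f(I, S) = -5 + I*S
f(W(-7), r(-15)) - 425517 = (-5 + (5/2 - 2*(-7) - 5/2*(-7)²)*(-20/3 - 7*(-15))) - 425517 = (-5 + (5/2 + 14 - 5/2*49)*(-20/3 + 105)) - 425517 = (-5 + (5/2 + 14 - 245/2)*(295/3)) - 425517 = (-5 - 106*295/3) - 425517 = (-5 - 31270/3) - 425517 = -31285/3 - 425517 = -1307836/3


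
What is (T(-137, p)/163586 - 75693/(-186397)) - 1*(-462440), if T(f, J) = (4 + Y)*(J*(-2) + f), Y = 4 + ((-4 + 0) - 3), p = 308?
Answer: 14100704810004637/30491939642 ≈ 4.6244e+5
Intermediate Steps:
Y = -3 (Y = 4 + (-4 - 3) = 4 - 7 = -3)
T(f, J) = f - 2*J (T(f, J) = (4 - 3)*(J*(-2) + f) = 1*(-2*J + f) = 1*(f - 2*J) = f - 2*J)
(T(-137, p)/163586 - 75693/(-186397)) - 1*(-462440) = ((-137 - 2*308)/163586 - 75693/(-186397)) - 1*(-462440) = ((-137 - 616)*(1/163586) - 75693*(-1/186397)) + 462440 = (-753*1/163586 + 75693/186397) + 462440 = (-753/163586 + 75693/186397) + 462440 = 12241958157/30491939642 + 462440 = 14100704810004637/30491939642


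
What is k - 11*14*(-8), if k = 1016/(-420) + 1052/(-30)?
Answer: 41808/35 ≈ 1194.5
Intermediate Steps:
k = -1312/35 (k = 1016*(-1/420) + 1052*(-1/30) = -254/105 - 526/15 = -1312/35 ≈ -37.486)
k - 11*14*(-8) = -1312/35 - 11*14*(-8) = -1312/35 - 154*(-8) = -1312/35 + 1232 = 41808/35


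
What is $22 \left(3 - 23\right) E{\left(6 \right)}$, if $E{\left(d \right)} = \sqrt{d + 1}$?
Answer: $- 440 \sqrt{7} \approx -1164.1$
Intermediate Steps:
$E{\left(d \right)} = \sqrt{1 + d}$
$22 \left(3 - 23\right) E{\left(6 \right)} = 22 \left(3 - 23\right) \sqrt{1 + 6} = 22 \left(-20\right) \sqrt{7} = - 440 \sqrt{7}$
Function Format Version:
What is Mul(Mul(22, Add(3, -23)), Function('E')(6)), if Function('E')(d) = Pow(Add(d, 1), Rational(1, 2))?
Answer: Mul(-440, Pow(7, Rational(1, 2))) ≈ -1164.1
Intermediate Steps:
Function('E')(d) = Pow(Add(1, d), Rational(1, 2))
Mul(Mul(22, Add(3, -23)), Function('E')(6)) = Mul(Mul(22, Add(3, -23)), Pow(Add(1, 6), Rational(1, 2))) = Mul(Mul(22, -20), Pow(7, Rational(1, 2))) = Mul(-440, Pow(7, Rational(1, 2)))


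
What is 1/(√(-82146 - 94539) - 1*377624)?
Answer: -377624/142600062061 - I*√176685/142600062061 ≈ -2.6481e-6 - 2.9477e-9*I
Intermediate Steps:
1/(√(-82146 - 94539) - 1*377624) = 1/(√(-176685) - 377624) = 1/(I*√176685 - 377624) = 1/(-377624 + I*√176685)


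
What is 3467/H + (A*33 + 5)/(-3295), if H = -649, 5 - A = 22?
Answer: -11062921/2138455 ≈ -5.1733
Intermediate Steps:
A = -17 (A = 5 - 1*22 = 5 - 22 = -17)
3467/H + (A*33 + 5)/(-3295) = 3467/(-649) + (-17*33 + 5)/(-3295) = 3467*(-1/649) + (-561 + 5)*(-1/3295) = -3467/649 - 556*(-1/3295) = -3467/649 + 556/3295 = -11062921/2138455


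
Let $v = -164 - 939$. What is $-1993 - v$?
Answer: $-890$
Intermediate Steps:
$v = -1103$
$-1993 - v = -1993 - -1103 = -1993 + 1103 = -890$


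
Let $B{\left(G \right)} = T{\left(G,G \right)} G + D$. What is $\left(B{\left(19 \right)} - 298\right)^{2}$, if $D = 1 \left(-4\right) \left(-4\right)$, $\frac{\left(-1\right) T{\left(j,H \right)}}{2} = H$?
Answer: $1008016$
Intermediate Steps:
$T{\left(j,H \right)} = - 2 H$
$D = 16$ ($D = \left(-4\right) \left(-4\right) = 16$)
$B{\left(G \right)} = 16 - 2 G^{2}$ ($B{\left(G \right)} = - 2 G G + 16 = - 2 G^{2} + 16 = 16 - 2 G^{2}$)
$\left(B{\left(19 \right)} - 298\right)^{2} = \left(\left(16 - 2 \cdot 19^{2}\right) - 298\right)^{2} = \left(\left(16 - 722\right) - 298\right)^{2} = \left(-706 - 298\right)^{2} = \left(-1004\right)^{2} = 1008016$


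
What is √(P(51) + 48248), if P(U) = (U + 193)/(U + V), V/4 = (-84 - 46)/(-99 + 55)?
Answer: 2*√5759839483/691 ≈ 219.66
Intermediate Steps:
V = 130/11 (V = 4*((-84 - 46)/(-99 + 55)) = 4*(-130/(-44)) = 4*(-130*(-1/44)) = 4*(65/22) = 130/11 ≈ 11.818)
P(U) = (193 + U)/(130/11 + U) (P(U) = (U + 193)/(U + 130/11) = (193 + U)/(130/11 + U))
√(P(51) + 48248) = √(11*(193 + 51)/(130 + 11*51) + 48248) = √(11*244/(130 + 561) + 48248) = √(11*244/691 + 48248) = √(11*(1/691)*244 + 48248) = √(2684/691 + 48248) = √(33342052/691) = 2*√5759839483/691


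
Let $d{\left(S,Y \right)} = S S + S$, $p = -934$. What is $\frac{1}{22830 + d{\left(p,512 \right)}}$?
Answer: $\frac{1}{894252} \approx 1.1183 \cdot 10^{-6}$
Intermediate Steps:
$d{\left(S,Y \right)} = S + S^{2}$ ($d{\left(S,Y \right)} = S^{2} + S = S + S^{2}$)
$\frac{1}{22830 + d{\left(p,512 \right)}} = \frac{1}{22830 - 934 \left(1 - 934\right)} = \frac{1}{22830 - -871422} = \frac{1}{22830 + 871422} = \frac{1}{894252}$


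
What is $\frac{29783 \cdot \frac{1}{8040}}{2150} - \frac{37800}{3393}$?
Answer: $- \frac{72589971809}{6516822000} \approx -11.139$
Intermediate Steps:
$\frac{29783 \cdot \frac{1}{8040}}{2150} - \frac{37800}{3393} = 29783 \cdot \frac{1}{8040} \cdot \frac{1}{2150} - \frac{4200}{377} = \frac{29783}{8040} \cdot \frac{1}{2150} - \frac{4200}{377} = \frac{29783}{17286000} - \frac{4200}{377} = - \frac{72589971809}{6516822000}$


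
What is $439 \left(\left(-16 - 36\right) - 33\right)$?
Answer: $-37315$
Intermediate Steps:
$439 \left(\left(-16 - 36\right) - 33\right) = 439 \left(-52 - 33\right) = 439 \left(-85\right) = -37315$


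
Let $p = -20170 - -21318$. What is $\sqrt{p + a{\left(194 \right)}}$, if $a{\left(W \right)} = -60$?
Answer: $8 \sqrt{17} \approx 32.985$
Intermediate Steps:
$p = 1148$ ($p = -20170 + 21318 = 1148$)
$\sqrt{p + a{\left(194 \right)}} = \sqrt{1148 - 60} = \sqrt{1088} = 8 \sqrt{17}$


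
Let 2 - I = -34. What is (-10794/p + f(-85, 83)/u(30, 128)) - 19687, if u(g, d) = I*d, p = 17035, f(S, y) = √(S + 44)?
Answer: -335378839/17035 + I*√41/4608 ≈ -19688.0 + 0.0013896*I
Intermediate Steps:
f(S, y) = √(44 + S)
I = 36 (I = 2 - 1*(-34) = 2 + 34 = 36)
u(g, d) = 36*d
(-10794/p + f(-85, 83)/u(30, 128)) - 19687 = (-10794/17035 + √(44 - 85)/((36*128))) - 19687 = (-10794*1/17035 + √(-41)/4608) - 19687 = (-10794/17035 + (I*√41)*(1/4608)) - 19687 = (-10794/17035 + I*√41/4608) - 19687 = -335378839/17035 + I*√41/4608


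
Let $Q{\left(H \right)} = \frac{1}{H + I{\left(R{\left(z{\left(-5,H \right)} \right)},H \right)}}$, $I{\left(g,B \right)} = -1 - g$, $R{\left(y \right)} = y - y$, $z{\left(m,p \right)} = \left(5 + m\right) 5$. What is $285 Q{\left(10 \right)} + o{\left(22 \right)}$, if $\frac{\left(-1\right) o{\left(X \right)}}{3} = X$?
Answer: $- \frac{103}{3} \approx -34.333$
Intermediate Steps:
$o{\left(X \right)} = - 3 X$
$z{\left(m,p \right)} = 25 + 5 m$
$R{\left(y \right)} = 0$
$Q{\left(H \right)} = \frac{1}{-1 + H}$ ($Q{\left(H \right)} = \frac{1}{H - 1} = \frac{1}{-1 + H}$)
$285 Q{\left(10 \right)} + o{\left(22 \right)} = \frac{285}{-1 + 10} - 66 = \frac{285}{9} - 66 = 285 \cdot \frac{1}{9} - 66 = \frac{95}{3} - 66 = - \frac{103}{3}$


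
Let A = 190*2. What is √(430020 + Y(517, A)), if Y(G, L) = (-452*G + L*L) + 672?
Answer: 4*√21338 ≈ 584.30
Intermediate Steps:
A = 380
Y(G, L) = 672 + L² - 452*G (Y(G, L) = (-452*G + L²) + 672 = (L² - 452*G) + 672 = 672 + L² - 452*G)
√(430020 + Y(517, A)) = √(430020 + (672 + 380² - 452*517)) = √(430020 + (672 + 144400 - 233684)) = √(430020 - 88612) = √341408 = 4*√21338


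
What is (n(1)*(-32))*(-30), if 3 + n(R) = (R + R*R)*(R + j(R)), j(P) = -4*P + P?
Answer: -6720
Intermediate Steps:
j(P) = -3*P
n(R) = -3 - 2*R*(R + R²) (n(R) = -3 + (R + R*R)*(R - 3*R) = -3 + (R + R²)*(-2*R) = -3 - 2*R*(R + R²))
(n(1)*(-32))*(-30) = ((-3 - 2*1² - 2*1³)*(-32))*(-30) = ((-3 - 2*1 - 2*1)*(-32))*(-30) = ((-3 - 2 - 2)*(-32))*(-30) = -7*(-32)*(-30) = 224*(-30) = -6720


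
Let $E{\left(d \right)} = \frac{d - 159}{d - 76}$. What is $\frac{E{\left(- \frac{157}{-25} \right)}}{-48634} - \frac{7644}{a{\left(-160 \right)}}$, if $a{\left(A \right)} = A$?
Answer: $\frac{975864607}{20426280} \approx 47.775$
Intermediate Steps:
$E{\left(d \right)} = \frac{-159 + d}{-76 + d}$
$\frac{E{\left(- \frac{157}{-25} \right)}}{-48634} - \frac{7644}{a{\left(-160 \right)}} = \frac{\frac{1}{-76 - \frac{157}{-25}} \left(-159 - \frac{157}{-25}\right)}{-48634} - \frac{7644}{-160} = \frac{-159 - - \frac{157}{25}}{-76 - - \frac{157}{25}} \left(- \frac{1}{48634}\right) - - \frac{1911}{40} = \frac{-159 + \frac{157}{25}}{-76 + \frac{157}{25}} \left(- \frac{1}{48634}\right) + \frac{1911}{40} = \frac{1}{- \frac{1743}{25}} \left(- \frac{3818}{25}\right) \left(- \frac{1}{48634}\right) + \frac{1911}{40} = \left(- \frac{25}{1743}\right) \left(- \frac{3818}{25}\right) \left(- \frac{1}{48634}\right) + \frac{1911}{40} = \frac{46}{21} \left(- \frac{1}{48634}\right) + \frac{1911}{40} = - \frac{23}{510657} + \frac{1911}{40} = \frac{975864607}{20426280}$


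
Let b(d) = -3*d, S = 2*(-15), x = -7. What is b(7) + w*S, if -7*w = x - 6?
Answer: -537/7 ≈ -76.714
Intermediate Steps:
w = 13/7 (w = -(-7 - 6)/7 = -1/7*(-13) = 13/7 ≈ 1.8571)
S = -30
b(7) + w*S = -3*7 + (13/7)*(-30) = -21 - 390/7 = -537/7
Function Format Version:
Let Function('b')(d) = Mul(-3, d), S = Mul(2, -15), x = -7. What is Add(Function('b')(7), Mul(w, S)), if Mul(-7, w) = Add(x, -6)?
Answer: Rational(-537, 7) ≈ -76.714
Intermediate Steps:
w = Rational(13, 7) (w = Mul(Rational(-1, 7), Add(-7, -6)) = Mul(Rational(-1, 7), -13) = Rational(13, 7) ≈ 1.8571)
S = -30
Add(Function('b')(7), Mul(w, S)) = Add(Mul(-3, 7), Mul(Rational(13, 7), -30)) = Add(-21, Rational(-390, 7)) = Rational(-537, 7)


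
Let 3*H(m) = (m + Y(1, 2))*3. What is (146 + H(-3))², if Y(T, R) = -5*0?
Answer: 20449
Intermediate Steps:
Y(T, R) = 0
H(m) = m (H(m) = ((m + 0)*3)/3 = (m*3)/3 = (3*m)/3 = m)
(146 + H(-3))² = (146 - 3)² = 143² = 20449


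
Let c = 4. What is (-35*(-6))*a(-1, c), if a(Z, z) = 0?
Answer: 0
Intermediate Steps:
(-35*(-6))*a(-1, c) = -35*(-6)*0 = 210*0 = 0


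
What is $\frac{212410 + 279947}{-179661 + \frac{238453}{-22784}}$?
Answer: $- \frac{11217861888}{4093634677} \approx -2.7403$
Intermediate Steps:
$\frac{212410 + 279947}{-179661 + \frac{238453}{-22784}} = \frac{492357}{-179661 + 238453 \left(- \frac{1}{22784}\right)} = \frac{492357}{-179661 - \frac{238453}{22784}} = \frac{492357}{- \frac{4093634677}{22784}} = 492357 \left(- \frac{22784}{4093634677}\right) = - \frac{11217861888}{4093634677}$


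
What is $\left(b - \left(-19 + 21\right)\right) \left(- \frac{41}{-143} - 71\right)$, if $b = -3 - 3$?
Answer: $\frac{80896}{143} \approx 565.71$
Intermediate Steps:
$b = -6$ ($b = -3 - 3 = -6$)
$\left(b - \left(-19 + 21\right)\right) \left(- \frac{41}{-143} - 71\right) = \left(-6 - \left(-19 + 21\right)\right) \left(- \frac{41}{-143} - 71\right) = \left(-6 - 2\right) \left(\left(-41\right) \left(- \frac{1}{143}\right) - 71\right) = \left(-6 - 2\right) \left(\frac{41}{143} - 71\right) = \left(-8\right) \left(- \frac{10112}{143}\right) = \frac{80896}{143}$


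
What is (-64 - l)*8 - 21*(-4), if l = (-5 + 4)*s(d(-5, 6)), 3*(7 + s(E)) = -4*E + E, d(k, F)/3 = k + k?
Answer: -244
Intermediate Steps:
d(k, F) = 6*k (d(k, F) = 3*(k + k) = 3*(2*k) = 6*k)
s(E) = -7 - E (s(E) = -7 + (-4*E + E)/3 = -7 + (-3*E)/3 = -7 - E)
l = -23 (l = (-5 + 4)*(-7 - 6*(-5)) = -(-7 - 1*(-30)) = -(-7 + 30) = -1*23 = -23)
(-64 - l)*8 - 21*(-4) = (-64 - 1*(-23))*8 - 21*(-4) = (-64 + 23)*8 + 84 = -41*8 + 84 = -328 + 84 = -244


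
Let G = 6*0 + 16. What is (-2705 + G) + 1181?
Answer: -1508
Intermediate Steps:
G = 16 (G = 0 + 16 = 16)
(-2705 + G) + 1181 = (-2705 + 16) + 1181 = -2689 + 1181 = -1508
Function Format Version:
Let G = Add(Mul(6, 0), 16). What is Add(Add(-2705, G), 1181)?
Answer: -1508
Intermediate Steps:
G = 16 (G = Add(0, 16) = 16)
Add(Add(-2705, G), 1181) = Add(Add(-2705, 16), 1181) = Add(-2689, 1181) = -1508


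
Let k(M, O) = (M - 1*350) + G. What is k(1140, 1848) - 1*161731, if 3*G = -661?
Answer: -483484/3 ≈ -1.6116e+5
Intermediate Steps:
G = -661/3 (G = (1/3)*(-661) = -661/3 ≈ -220.33)
k(M, O) = -1711/3 + M (k(M, O) = (M - 1*350) - 661/3 = (M - 350) - 661/3 = (-350 + M) - 661/3 = -1711/3 + M)
k(1140, 1848) - 1*161731 = (-1711/3 + 1140) - 1*161731 = 1709/3 - 161731 = -483484/3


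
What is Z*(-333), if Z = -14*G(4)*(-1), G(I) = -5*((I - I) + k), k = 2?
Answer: 46620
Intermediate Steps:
G(I) = -10 (G(I) = -5*((I - I) + 2) = -5*(0 + 2) = -5*2 = -10)
Z = -140 (Z = -14*(-10)*(-1) = 140*(-1) = -140)
Z*(-333) = -140*(-333) = 46620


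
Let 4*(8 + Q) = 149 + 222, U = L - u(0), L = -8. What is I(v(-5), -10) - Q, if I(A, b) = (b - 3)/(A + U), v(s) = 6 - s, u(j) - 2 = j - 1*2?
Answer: -1069/12 ≈ -89.083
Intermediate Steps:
u(j) = j (u(j) = 2 + (j - 1*2) = 2 + (j - 2) = 2 + (-2 + j) = j)
U = -8 (U = -8 - 1*0 = -8 + 0 = -8)
Q = 339/4 (Q = -8 + (149 + 222)/4 = -8 + (¼)*371 = -8 + 371/4 = 339/4 ≈ 84.750)
I(A, b) = (-3 + b)/(-8 + A) (I(A, b) = (b - 3)/(A - 8) = (-3 + b)/(-8 + A))
I(v(-5), -10) - Q = (-3 - 10)/(-8 + (6 - 1*(-5))) - 1*339/4 = -13/(-8 + (6 + 5)) - 339/4 = -13/(-8 + 11) - 339/4 = -13/3 - 339/4 = -1069/12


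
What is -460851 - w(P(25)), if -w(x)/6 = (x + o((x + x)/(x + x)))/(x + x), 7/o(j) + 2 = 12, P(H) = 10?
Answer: -46084779/100 ≈ -4.6085e+5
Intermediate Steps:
o(j) = 7/10 (o(j) = 7/(-2 + 12) = 7/10)
w(x) = -3*(7/10 + x)/x (w(x) = -6*(x + 7/10)/(x + x) = -6*(7/10 + x)/(2*x) = -6*(7/10 + x)*1/(2*x) = -3*(7/10 + x)/x)
-460851 - w(P(25)) = -460851 - (-3 - 21/10/10) = -460851 - (-3 - 21/10*⅒) = -460851 - (-3 - 21/100) = -460851 - 1*(-321/100) = -460851 + 321/100 = -46084779/100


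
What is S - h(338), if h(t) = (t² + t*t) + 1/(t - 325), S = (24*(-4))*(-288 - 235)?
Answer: -2317641/13 ≈ -1.7828e+5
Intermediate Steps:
S = 50208 (S = -96*(-523) = 50208)
h(t) = 1/(-325 + t) + 2*t² (h(t) = (t² + t²) + 1/(-325 + t) = 2*t² + 1/(-325 + t) = 1/(-325 + t) + 2*t²)
S - h(338) = 50208 - (1 - 650*338² + 2*338³)/(-325 + 338) = 50208 - (1 - 650*114244 + 2*38614472)/13 = 50208 - (1 - 74258600 + 77228944)/13 = 50208 - 2970345/13 = -2317641/13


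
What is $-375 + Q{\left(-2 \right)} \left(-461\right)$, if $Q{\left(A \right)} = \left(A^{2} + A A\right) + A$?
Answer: $-3141$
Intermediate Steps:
$Q{\left(A \right)} = A + 2 A^{2}$ ($Q{\left(A \right)} = \left(A^{2} + A^{2}\right) + A = 2 A^{2} + A = A + 2 A^{2}$)
$-375 + Q{\left(-2 \right)} \left(-461\right) = -375 + - 2 \left(1 + 2 \left(-2\right)\right) \left(-461\right) = -375 + - 2 \left(1 - 4\right) \left(-461\right) = -375 + \left(-2\right) \left(-3\right) \left(-461\right) = -375 + 6 \left(-461\right) = -375 - 2766 = -3141$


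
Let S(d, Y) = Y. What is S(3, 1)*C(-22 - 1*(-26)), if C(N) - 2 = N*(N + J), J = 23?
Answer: 110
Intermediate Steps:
C(N) = 2 + N*(23 + N) (C(N) = 2 + N*(N + 23) = 2 + N*(23 + N))
S(3, 1)*C(-22 - 1*(-26)) = 1*(2 + (-22 - 1*(-26))² + 23*(-22 - 1*(-26))) = 1*(2 + (-22 + 26)² + 23*(-22 + 26)) = 1*(2 + 4² + 23*4) = 1*(2 + 16 + 92) = 1*110 = 110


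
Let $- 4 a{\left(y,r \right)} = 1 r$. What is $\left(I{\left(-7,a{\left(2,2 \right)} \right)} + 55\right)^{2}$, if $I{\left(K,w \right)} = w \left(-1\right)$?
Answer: $\frac{12321}{4} \approx 3080.3$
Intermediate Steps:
$a{\left(y,r \right)} = - \frac{r}{4}$ ($a{\left(y,r \right)} = - \frac{1 r}{4} = - \frac{r}{4}$)
$I{\left(K,w \right)} = - w$
$\left(I{\left(-7,a{\left(2,2 \right)} \right)} + 55\right)^{2} = \left(- \frac{\left(-1\right) 2}{4} + 55\right)^{2} = \left(\left(-1\right) \left(- \frac{1}{2}\right) + 55\right)^{2} = \left(\frac{1}{2} + 55\right)^{2} = \left(\frac{111}{2}\right)^{2} = \frac{12321}{4}$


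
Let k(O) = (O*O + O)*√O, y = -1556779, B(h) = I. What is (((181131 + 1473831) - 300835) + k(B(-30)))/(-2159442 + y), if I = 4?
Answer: -1354167/3716221 ≈ -0.36439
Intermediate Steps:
B(h) = 4
k(O) = √O*(O + O²) (k(O) = (O² + O)*√O = (O + O²)*√O = √O*(O + O²))
(((181131 + 1473831) - 300835) + k(B(-30)))/(-2159442 + y) = (((181131 + 1473831) - 300835) + 4^(3/2)*(1 + 4))/(-2159442 - 1556779) = ((1654962 - 300835) + 8*5)/(-3716221) = (1354127 + 40)*(-1/3716221) = 1354167*(-1/3716221) = -1354167/3716221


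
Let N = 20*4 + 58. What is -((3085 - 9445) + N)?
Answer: 6222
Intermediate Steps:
N = 138 (N = 80 + 58 = 138)
-((3085 - 9445) + N) = -((3085 - 9445) + 138) = -(-6360 + 138) = -1*(-6222) = 6222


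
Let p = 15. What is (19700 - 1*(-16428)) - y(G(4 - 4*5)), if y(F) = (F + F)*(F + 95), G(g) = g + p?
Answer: 36316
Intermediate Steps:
G(g) = 15 + g (G(g) = g + 15 = 15 + g)
y(F) = 2*F*(95 + F) (y(F) = (2*F)*(95 + F) = 2*F*(95 + F))
(19700 - 1*(-16428)) - y(G(4 - 4*5)) = (19700 - 1*(-16428)) - 2*(15 + (4 - 4*5))*(95 + (15 + (4 - 4*5))) = (19700 + 16428) - 2*(15 + (4 - 20))*(95 + (15 + (4 - 20))) = 36128 - 2*(15 - 16)*(95 + (15 - 16)) = 36128 - 2*(-1)*(95 - 1) = 36128 - 2*(-1)*94 = 36128 - 1*(-188) = 36128 + 188 = 36316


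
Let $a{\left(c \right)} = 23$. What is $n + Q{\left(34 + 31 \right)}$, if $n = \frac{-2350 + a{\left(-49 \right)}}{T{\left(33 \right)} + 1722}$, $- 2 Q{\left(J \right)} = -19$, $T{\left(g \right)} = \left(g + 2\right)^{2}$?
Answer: $\frac{51339}{5894} \approx 8.7104$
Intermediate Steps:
$T{\left(g \right)} = \left(2 + g\right)^{2}$
$Q{\left(J \right)} = \frac{19}{2}$ ($Q{\left(J \right)} = \left(- \frac{1}{2}\right) \left(-19\right) = \frac{19}{2}$)
$n = - \frac{2327}{2947}$ ($n = \frac{-2350 + 23}{\left(2 + 33\right)^{2} + 1722} = - \frac{2327}{35^{2} + 1722} = - \frac{2327}{1225 + 1722} = - \frac{2327}{2947} \approx -0.78962$)
$n + Q{\left(34 + 31 \right)} = - \frac{2327}{2947} + \frac{19}{2} = \frac{51339}{5894}$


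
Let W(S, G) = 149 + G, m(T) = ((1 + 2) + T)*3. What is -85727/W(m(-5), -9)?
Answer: -85727/140 ≈ -612.34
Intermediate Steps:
m(T) = 9 + 3*T (m(T) = (3 + T)*3 = 9 + 3*T)
-85727/W(m(-5), -9) = -85727/(149 - 9) = -85727/140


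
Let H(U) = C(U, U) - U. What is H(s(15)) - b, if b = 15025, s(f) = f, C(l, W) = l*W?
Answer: -14815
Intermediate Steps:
C(l, W) = W*l
H(U) = U² - U (H(U) = U*U - U = U² - U)
H(s(15)) - b = 15*(-1 + 15) - 1*15025 = 15*14 - 15025 = 210 - 15025 = -14815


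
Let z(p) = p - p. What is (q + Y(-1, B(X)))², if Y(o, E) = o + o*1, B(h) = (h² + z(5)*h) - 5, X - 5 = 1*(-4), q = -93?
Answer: 9025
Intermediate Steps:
z(p) = 0
X = 1 (X = 5 + 1*(-4) = 5 - 4 = 1)
B(h) = -5 + h² (B(h) = (h² + 0*h) - 5 = (h² + 0) - 5 = h² - 5 = -5 + h²)
Y(o, E) = 2*o (Y(o, E) = o + o = 2*o)
(q + Y(-1, B(X)))² = (-93 + 2*(-1))² = (-93 - 2)² = (-95)² = 9025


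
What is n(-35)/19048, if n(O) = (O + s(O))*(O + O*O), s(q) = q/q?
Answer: -10115/4762 ≈ -2.1241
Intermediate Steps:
s(q) = 1
n(O) = (1 + O)*(O + O**2) (n(O) = (O + 1)*(O + O*O) = (1 + O)*(O + O**2))
n(-35)/19048 = -35*(1 + (-35)**2 + 2*(-35))/19048 = -35*(1 + 1225 - 70)*(1/19048) = -35*1156*(1/19048) = -40460*1/19048 = -10115/4762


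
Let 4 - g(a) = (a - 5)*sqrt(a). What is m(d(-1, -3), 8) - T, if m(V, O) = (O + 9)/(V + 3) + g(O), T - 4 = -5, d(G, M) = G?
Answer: 27/2 - 6*sqrt(2) ≈ 5.0147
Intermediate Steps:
g(a) = 4 - sqrt(a)*(-5 + a) (g(a) = 4 - (a - 5)*sqrt(a) = 4 - (-5 + a)*sqrt(a) = 4 - sqrt(a)*(-5 + a))
T = -1 (T = 4 - 5 = -1)
m(V, O) = 4 - O**(3/2) + 5*sqrt(O) + (9 + O)/(3 + V) (m(V, O) = (O + 9)/(V + 3) + (4 - O**(3/2) + 5*sqrt(O)) = (9 + O)/(3 + V) + (4 - O**(3/2) + 5*sqrt(O)) = 4 - O**(3/2) + 5*sqrt(O) + (9 + O)/(3 + V))
m(d(-1, -3), 8) - T = (21 + 8 - 48*sqrt(2) + 15*sqrt(8) - (4 - 8**(3/2) + 5*sqrt(8)))/(3 - 1) - 1*(-1) = (21 + 8 - 48*sqrt(2) + 15*(2*sqrt(2)) - (4 - 16*sqrt(2) + 5*(2*sqrt(2))))/2 + 1 = (21 + 8 - 48*sqrt(2) + 30*sqrt(2) - (4 - 16*sqrt(2) + 10*sqrt(2)))/2 + 1 = (21 + 8 - 48*sqrt(2) + 30*sqrt(2) - (4 - 6*sqrt(2)))/2 + 1 = (21 + 8 - 48*sqrt(2) + 30*sqrt(2) + (-4 + 6*sqrt(2)))/2 + 1 = (25 - 12*sqrt(2))/2 + 1 = (25/2 - 6*sqrt(2)) + 1 = 27/2 - 6*sqrt(2)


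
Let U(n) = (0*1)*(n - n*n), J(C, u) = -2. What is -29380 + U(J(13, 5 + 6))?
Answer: -29380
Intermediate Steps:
U(n) = 0 (U(n) = 0*(n - n**2) = 0)
-29380 + U(J(13, 5 + 6)) = -29380 + 0 = -29380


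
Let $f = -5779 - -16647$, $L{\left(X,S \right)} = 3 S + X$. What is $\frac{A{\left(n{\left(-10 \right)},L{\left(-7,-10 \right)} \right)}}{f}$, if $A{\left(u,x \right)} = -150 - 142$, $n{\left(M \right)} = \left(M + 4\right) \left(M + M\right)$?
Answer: $- \frac{73}{2717} \approx -0.026868$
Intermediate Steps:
$L{\left(X,S \right)} = X + 3 S$
$n{\left(M \right)} = 2 M \left(4 + M\right)$ ($n{\left(M \right)} = \left(4 + M\right) 2 M = 2 M \left(4 + M\right)$)
$A{\left(u,x \right)} = -292$
$f = 10868$ ($f = -5779 + 16647 = 10868$)
$\frac{A{\left(n{\left(-10 \right)},L{\left(-7,-10 \right)} \right)}}{f} = - \frac{292}{10868} = \left(-292\right) \frac{1}{10868} = - \frac{73}{2717}$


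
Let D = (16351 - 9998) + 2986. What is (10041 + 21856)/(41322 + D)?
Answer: 31897/50661 ≈ 0.62962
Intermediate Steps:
D = 9339 (D = 6353 + 2986 = 9339)
(10041 + 21856)/(41322 + D) = (10041 + 21856)/(41322 + 9339) = 31897/50661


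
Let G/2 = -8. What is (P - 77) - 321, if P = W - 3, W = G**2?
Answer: -145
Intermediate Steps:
G = -16 (G = 2*(-8) = -16)
W = 256 (W = (-16)**2 = 256)
P = 253 (P = 256 - 3 = 253)
(P - 77) - 321 = (253 - 77) - 321 = 176 - 321 = -145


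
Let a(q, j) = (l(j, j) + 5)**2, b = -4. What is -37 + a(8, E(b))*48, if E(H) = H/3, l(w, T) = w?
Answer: 1825/3 ≈ 608.33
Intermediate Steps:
E(H) = H/3 (E(H) = H*(1/3) = H/3)
a(q, j) = (5 + j)**2 (a(q, j) = (j + 5)**2 = (5 + j)**2)
-37 + a(8, E(b))*48 = -37 + (5 + (1/3)*(-4))**2*48 = -37 + (5 - 4/3)**2*48 = -37 + (11/3)**2*48 = -37 + (121/9)*48 = -37 + 1936/3 = 1825/3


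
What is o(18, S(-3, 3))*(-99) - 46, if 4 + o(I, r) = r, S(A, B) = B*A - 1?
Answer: 1340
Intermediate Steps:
S(A, B) = -1 + A*B (S(A, B) = A*B - 1 = -1 + A*B)
o(I, r) = -4 + r
o(18, S(-3, 3))*(-99) - 46 = (-4 + (-1 - 3*3))*(-99) - 46 = (-4 + (-1 - 9))*(-99) - 46 = (-4 - 10)*(-99) - 46 = -14*(-99) - 46 = 1386 - 46 = 1340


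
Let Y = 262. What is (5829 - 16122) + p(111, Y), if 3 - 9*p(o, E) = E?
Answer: -92896/9 ≈ -10322.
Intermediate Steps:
p(o, E) = ⅓ - E/9
(5829 - 16122) + p(111, Y) = (5829 - 16122) + (⅓ - ⅑*262) = -10293 + (⅓ - 262/9) = -10293 - 259/9 = -92896/9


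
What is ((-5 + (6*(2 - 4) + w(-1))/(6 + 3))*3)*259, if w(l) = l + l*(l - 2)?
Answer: -14245/3 ≈ -4748.3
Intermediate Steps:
w(l) = l + l*(-2 + l)
((-5 + (6*(2 - 4) + w(-1))/(6 + 3))*3)*259 = ((-5 + (6*(2 - 4) - (-1 - 1))/(6 + 3))*3)*259 = ((-5 + (6*(-2) - 1*(-2))/9)*3)*259 = ((-5 + (-12 + 2)*(⅑))*3)*259 = ((-5 - 10*⅑)*3)*259 = ((-5 - 10/9)*3)*259 = -55/9*3*259 = -55/3*259 = -14245/3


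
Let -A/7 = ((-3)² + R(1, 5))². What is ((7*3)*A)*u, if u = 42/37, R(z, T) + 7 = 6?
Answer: -395136/37 ≈ -10679.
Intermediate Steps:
R(z, T) = -1 (R(z, T) = -7 + 6 = -1)
u = 42/37 (u = 42*(1/37) = 42/37 ≈ 1.1351)
A = -448 (A = -7*((-3)² - 1)² = -7*(9 - 1)² = -7*8² = -7*64 = -448)
((7*3)*A)*u = ((7*3)*(-448))*(42/37) = (21*(-448))*(42/37) = -9408*42/37 = -395136/37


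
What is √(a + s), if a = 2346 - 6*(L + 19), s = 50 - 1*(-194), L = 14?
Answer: 2*√598 ≈ 48.908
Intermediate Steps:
s = 244 (s = 50 + 194 = 244)
a = 2148 (a = 2346 - 6*(14 + 19) = 2346 - 6*33 = 2346 - 1*198 = 2346 - 198 = 2148)
√(a + s) = √(2148 + 244) = √2392 = 2*√598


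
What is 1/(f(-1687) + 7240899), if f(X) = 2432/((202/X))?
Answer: 101/729279407 ≈ 1.3849e-7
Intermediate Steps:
f(X) = 1216*X/101 (f(X) = 2432*(X/202) = 1216*X/101)
1/(f(-1687) + 7240899) = 1/((1216/101)*(-1687) + 7240899) = 1/(-2051392/101 + 7240899) = 1/(729279407/101) = 101/729279407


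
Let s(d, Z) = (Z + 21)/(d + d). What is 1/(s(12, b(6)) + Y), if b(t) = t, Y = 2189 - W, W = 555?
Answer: 8/13081 ≈ 0.00061157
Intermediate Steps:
Y = 1634 (Y = 2189 - 1*555 = 2189 - 555 = 1634)
s(d, Z) = (21 + Z)/(2*d) (s(d, Z) = (21 + Z)/((2*d)) = (21 + Z)*(1/(2*d)) = (21 + Z)/(2*d))
1/(s(12, b(6)) + Y) = 1/((½)*(21 + 6)/12 + 1634) = 1/((½)*(1/12)*27 + 1634) = 1/(9/8 + 1634) = 1/(13081/8) = 8/13081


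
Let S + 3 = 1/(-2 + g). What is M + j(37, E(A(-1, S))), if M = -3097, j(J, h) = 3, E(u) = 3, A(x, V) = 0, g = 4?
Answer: -3094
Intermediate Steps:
S = -5/2 (S = -3 + 1/(-2 + 4) = -3 + 1/2 = -5/2 ≈ -2.5000)
M + j(37, E(A(-1, S))) = -3097 + 3 = -3094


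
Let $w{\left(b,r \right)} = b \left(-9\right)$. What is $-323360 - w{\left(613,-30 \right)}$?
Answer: $-317843$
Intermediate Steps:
$w{\left(b,r \right)} = - 9 b$
$-323360 - w{\left(613,-30 \right)} = -323360 - \left(-9\right) 613 = -323360 - -5517 = -323360 + 5517 = -317843$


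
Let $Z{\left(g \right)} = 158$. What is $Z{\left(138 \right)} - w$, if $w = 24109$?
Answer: $-23951$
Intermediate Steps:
$Z{\left(138 \right)} - w = 158 - 24109 = -23951$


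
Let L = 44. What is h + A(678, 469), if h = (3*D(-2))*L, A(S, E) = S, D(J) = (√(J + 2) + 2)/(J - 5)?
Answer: 4482/7 ≈ 640.29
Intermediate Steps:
D(J) = (2 + √(2 + J))/(-5 + J) (D(J) = (√(2 + J) + 2)/(-5 + J) = (2 + √(2 + J))/(-5 + J))
h = -264/7 (h = (3*((2 + √(2 - 2))/(-5 - 2)))*44 = (3*((2 + √0)/(-7)))*44 = (3*(-(2 + 0)/7))*44 = (3*(-⅐*2))*44 = (3*(-2/7))*44 = -6/7*44 = -264/7 ≈ -37.714)
h + A(678, 469) = -264/7 + 678 = 4482/7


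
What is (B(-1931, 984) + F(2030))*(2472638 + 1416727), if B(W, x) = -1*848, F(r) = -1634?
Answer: -9653403930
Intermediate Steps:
B(W, x) = -848
(B(-1931, 984) + F(2030))*(2472638 + 1416727) = (-848 - 1634)*(2472638 + 1416727) = -2482*3889365 = -9653403930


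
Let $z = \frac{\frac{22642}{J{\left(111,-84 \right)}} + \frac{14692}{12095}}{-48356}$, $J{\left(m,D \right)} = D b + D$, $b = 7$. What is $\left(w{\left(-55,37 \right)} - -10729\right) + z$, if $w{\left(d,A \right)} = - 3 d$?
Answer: $\frac{2140833621665863}{196514915520} \approx 10894.0$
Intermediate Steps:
$J{\left(m,D \right)} = 8 D$ ($J{\left(m,D \right)} = D 7 + D = 7 D + D = 8 D$)
$z = \frac{131990983}{196514915520}$ ($z = \frac{\frac{22642}{8 \left(-84\right)} + \frac{14692}{12095}}{-48356} = \left(\frac{22642}{-672} + 14692 \cdot \frac{1}{12095}\right) \left(- \frac{1}{48356}\right) = \left(22642 \left(- \frac{1}{672}\right) + \frac{14692}{12095}\right) \left(- \frac{1}{48356}\right) = \left(- \frac{11321}{336} + \frac{14692}{12095}\right) \left(- \frac{1}{48356}\right) = \left(- \frac{131990983}{4063920}\right) \left(- \frac{1}{48356}\right) = \frac{131990983}{196514915520} \approx 0.00067166$)
$\left(w{\left(-55,37 \right)} - -10729\right) + z = \left(\left(-3\right) \left(-55\right) - -10729\right) + \frac{131990983}{196514915520} = \left(165 + 10729\right) + \frac{131990983}{196514915520} = 10894 + \frac{131990983}{196514915520} = \frac{2140833621665863}{196514915520}$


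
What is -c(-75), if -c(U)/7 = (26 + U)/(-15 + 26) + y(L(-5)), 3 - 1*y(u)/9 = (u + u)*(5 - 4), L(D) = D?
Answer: 8666/11 ≈ 787.82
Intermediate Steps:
y(u) = 27 - 18*u (y(u) = 27 - 9*(u + u)*(5 - 4) = 27 - 9*2*u = 27 - 18*u)
c(U) = -9191/11 - 7*U/11 (c(U) = -7*((26 + U)/(-15 + 26) + (27 - 18*(-5))) = -7*((26 + U)/11 + (27 + 90)) = -7*((26 + U)*(1/11) + 117) = -7*((26/11 + U/11) + 117) = -7*(1313/11 + U/11) = -9191/11 - 7*U/11)
-c(-75) = -(-9191/11 - 7/11*(-75)) = -(-9191/11 + 525/11) = -1*(-8666/11) = 8666/11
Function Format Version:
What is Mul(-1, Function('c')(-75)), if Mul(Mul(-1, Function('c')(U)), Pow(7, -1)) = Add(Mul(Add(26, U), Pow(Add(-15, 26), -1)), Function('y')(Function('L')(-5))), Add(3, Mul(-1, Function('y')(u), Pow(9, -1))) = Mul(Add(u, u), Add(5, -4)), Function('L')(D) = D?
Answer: Rational(8666, 11) ≈ 787.82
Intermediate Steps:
Function('y')(u) = Add(27, Mul(-18, u)) (Function('y')(u) = Add(27, Mul(-9, Mul(Add(u, u), Add(5, -4)))) = Add(27, Mul(-9, Mul(Mul(2, u), 1))) = Add(27, Mul(-9, Mul(2, u))) = Add(27, Mul(-18, u)))
Function('c')(U) = Add(Rational(-9191, 11), Mul(Rational(-7, 11), U)) (Function('c')(U) = Mul(-7, Add(Mul(Add(26, U), Pow(Add(-15, 26), -1)), Add(27, Mul(-18, -5)))) = Mul(-7, Add(Mul(Add(26, U), Pow(11, -1)), Add(27, 90))) = Mul(-7, Add(Mul(Add(26, U), Rational(1, 11)), 117)) = Mul(-7, Add(Add(Rational(26, 11), Mul(Rational(1, 11), U)), 117)) = Mul(-7, Add(Rational(1313, 11), Mul(Rational(1, 11), U))) = Add(Rational(-9191, 11), Mul(Rational(-7, 11), U)))
Mul(-1, Function('c')(-75)) = Mul(-1, Add(Rational(-9191, 11), Mul(Rational(-7, 11), -75))) = Mul(-1, Add(Rational(-9191, 11), Rational(525, 11))) = Mul(-1, Rational(-8666, 11)) = Rational(8666, 11)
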